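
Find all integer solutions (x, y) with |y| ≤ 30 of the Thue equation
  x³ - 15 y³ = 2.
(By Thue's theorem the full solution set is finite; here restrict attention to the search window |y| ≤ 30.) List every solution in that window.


The equation is x³ - 15y³ = 2. For fixed y, x³ = 15·y³ + 2, so a solution requires the RHS to be a perfect cube.
Strategy: iterate y from -30 to 30, compute RHS = 15·y³ + 2, and check whether it is a (positive or negative) perfect cube.
Check small values of y:
  y = 0: RHS = 2 is not a perfect cube.
  y = 1: RHS = 17 is not a perfect cube.
  y = -1: RHS = -13 is not a perfect cube.
  y = 2: RHS = 122 is not a perfect cube.
  y = -2: RHS = -118 is not a perfect cube.
  y = 3: RHS = 407 is not a perfect cube.
  y = -3: RHS = -403 is not a perfect cube.
Continuing the search up to |y| = 30 finds no solutions either.
No (x, y) in the scanned range satisfies the equation.

No integer solutions with |y| ≤ 30.


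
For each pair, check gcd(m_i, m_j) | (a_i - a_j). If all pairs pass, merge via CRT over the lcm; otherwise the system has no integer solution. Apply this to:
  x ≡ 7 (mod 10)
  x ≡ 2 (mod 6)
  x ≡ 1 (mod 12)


Moduli 10, 6, 12 are not pairwise coprime, so CRT works modulo lcm(m_i) when all pairwise compatibility conditions hold.
Pairwise compatibility: gcd(m_i, m_j) must divide a_i - a_j for every pair.
Merge one congruence at a time:
  Start: x ≡ 7 (mod 10).
  Combine with x ≡ 2 (mod 6): gcd(10, 6) = 2, and 2 - 7 = -5 is NOT divisible by 2.
    ⇒ system is inconsistent (no integer solution).

No solution (the system is inconsistent).


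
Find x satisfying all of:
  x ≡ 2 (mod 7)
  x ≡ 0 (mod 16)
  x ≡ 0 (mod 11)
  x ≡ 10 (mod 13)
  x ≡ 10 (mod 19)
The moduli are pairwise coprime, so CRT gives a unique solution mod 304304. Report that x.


Product of moduli M = 7 · 16 · 11 · 13 · 19 = 304304.
Merge one congruence at a time:
  Start: x ≡ 2 (mod 7).
  Combine with x ≡ 0 (mod 16); new modulus lcm = 112.
    Write x = 2 + 7·t and substitute into x ≡ 0 (mod 16): 7·t ≡ 0 − 2 = -2 (mod 16).
    Reduce coefficients mod 16: 7·t ≡ 14 (mod 16).
    The inverse of 7 mod 16 is 7 (since 7·7 = 49 = 3·16 + 1), so t ≡ 7·14 = 98 ≡ 2 (mod 16).
    Then x = 2 + 7·2 = 16, valid modulo lcm(7, 16) = 112: x ≡ 16 (mod 112).
  Combine with x ≡ 0 (mod 11); new modulus lcm = 1232.
    Write x = 16 + 112·t and substitute into x ≡ 0 (mod 11): 112·t ≡ 0 − 16 = -16 (mod 11).
    Reduce coefficients mod 11: 2·t ≡ 6 (mod 11).
    The inverse of 2 mod 11 is 6 (since 2·6 = 12 = 1·11 + 1), so t ≡ 6·6 = 36 ≡ 3 (mod 11).
    Then x = 16 + 112·3 = 352, valid modulo lcm(112, 11) = 1232: x ≡ 352 (mod 1232).
  Combine with x ≡ 10 (mod 13); new modulus lcm = 16016.
    Write x = 352 + 1232·t and substitute into x ≡ 10 (mod 13): 1232·t ≡ 10 − 352 = -342 (mod 13).
    Reduce coefficients mod 13: 10·t ≡ 9 (mod 13).
    The inverse of 10 mod 13 is 4 (since 10·4 = 40 = 3·13 + 1), so t ≡ 4·9 = 36 ≡ 10 (mod 13).
    Then x = 352 + 1232·10 = 12672, valid modulo lcm(1232, 13) = 16016: x ≡ 12672 (mod 16016).
  Combine with x ≡ 10 (mod 19); new modulus lcm = 304304.
    Write x = 12672 + 16016·t and substitute into x ≡ 10 (mod 19): 16016·t ≡ 10 − 12672 = -12662 (mod 19).
    Reduce coefficients mod 19: 18·t ≡ 11 (mod 19).
    The inverse of 18 mod 19 is 18 (since 18·18 = 324 = 17·19 + 1), so t ≡ 18·11 = 198 ≡ 8 (mod 19).
    Then x = 12672 + 16016·8 = 140800, valid modulo lcm(16016, 19) = 304304: x ≡ 140800 (mod 304304).
Verify against each original: 140800 mod 7 = 2, 140800 mod 16 = 0, 140800 mod 11 = 0, 140800 mod 13 = 10, 140800 mod 19 = 10.

x ≡ 140800 (mod 304304).


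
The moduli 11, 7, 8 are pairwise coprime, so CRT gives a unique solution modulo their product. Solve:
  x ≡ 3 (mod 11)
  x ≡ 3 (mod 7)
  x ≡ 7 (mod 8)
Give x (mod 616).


Moduli 11, 7, 8 are pairwise coprime; by CRT there is a unique solution modulo M = 11 · 7 · 8 = 616.
Solve pairwise, accumulating the modulus:
  Start with x ≡ 3 (mod 11).
  Combine with x ≡ 3 (mod 7): since gcd(11, 7) = 1, we get a unique residue mod 77.
    Write x = 3 + 11·t and substitute into x ≡ 3 (mod 7): 11·t ≡ 3 − 3 = 0 (mod 7).
    Reduce coefficients mod 7: 4·t ≡ 0 (mod 7).
    The inverse of 4 mod 7 is 2 (since 4·2 = 8 = 1·7 + 1), so t ≡ 2·0 = 0 ≡ 0 (mod 7).
    Then x = 3 + 11·0 = 3, valid modulo lcm(11, 7) = 77: x ≡ 3 (mod 77).
  Combine with x ≡ 7 (mod 8): since gcd(77, 8) = 1, we get a unique residue mod 616.
    Write x = 3 + 77·t and substitute into x ≡ 7 (mod 8): 77·t ≡ 7 − 3 = 4 (mod 8).
    Reduce coefficients mod 8: 5·t ≡ 4 (mod 8).
    The inverse of 5 mod 8 is 5 (since 5·5 = 25 = 3·8 + 1), so t ≡ 5·4 = 20 ≡ 4 (mod 8).
    Then x = 3 + 77·4 = 311, valid modulo lcm(77, 8) = 616: x ≡ 311 (mod 616).
Verify: 311 mod 11 = 3 ✓, 311 mod 7 = 3 ✓, 311 mod 8 = 7 ✓.

x ≡ 311 (mod 616).


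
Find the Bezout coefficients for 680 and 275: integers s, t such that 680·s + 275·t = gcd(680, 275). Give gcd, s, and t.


Euclidean algorithm on (680, 275) — divide until remainder is 0:
  680 = 2 · 275 + 130
  275 = 2 · 130 + 15
  130 = 8 · 15 + 10
  15 = 1 · 10 + 5
  10 = 2 · 5 + 0
gcd(680, 275) = 5.
Track Bezout coefficients alongside the remainders: start with r₀ = 680 = a·1 + b·0 (s = 1, t = 0) and r₁ = 275 = a·0 + b·1 (s = 0, t = 1); each new remainder r_{k+1} = r_{k-1} − q_k·r_k inherits s_{k+1} = s_{k-1} − q_k·s_k, t_{k+1} = t_{k-1} − q_k·t_k, so r_k = a·s_k + b·t_k at every step:
  q = 2: r = 130, s = 1 − 2·0 = 1, t = 0 − 2·1 = -2  (check: 680·1 + 275·(-2) = 130)
  q = 2: r = 15, s = 0 − 2·1 = -2, t = 1 − 2·(-2) = 5  (check: 680·(-2) + 275·5 = 15)
  q = 8: r = 10, s = 1 − 8·(-2) = 17, t = -2 − 8·5 = -42  (check: 680·17 + 275·(-42) = 10)
  q = 1: r = 5, s = -2 − 1·17 = -19, t = 5 − 1·(-42) = 47  (check: 680·(-19) + 275·47 = 5)
The row with r = 5 (the gcd) gives the Bezout coefficients s = -19, t = 47.
Result: 680 · (-19) + 275 · (47) = 5.

gcd(680, 275) = 5; s = -19, t = 47 (check: 680·(-19) + 275·47 = 5).


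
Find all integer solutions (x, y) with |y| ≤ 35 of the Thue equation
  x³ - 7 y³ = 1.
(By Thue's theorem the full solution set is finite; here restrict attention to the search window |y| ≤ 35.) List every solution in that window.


The equation is x³ - 7y³ = 1. For fixed y, x³ = 7·y³ + 1, so a solution requires the RHS to be a perfect cube.
Strategy: iterate y from -35 to 35, compute RHS = 7·y³ + 1, and check whether it is a (positive or negative) perfect cube.
Check small values of y:
  y = 0: RHS = 1 = (1)³ ⇒ x = 1 works.
  y = 1: RHS = 8 = (2)³ ⇒ x = 2 works.
  y = -1: RHS = -6 is not a perfect cube.
  y = 2: RHS = 57 is not a perfect cube.
  y = -2: RHS = -55 is not a perfect cube.
  y = 3: RHS = 190 is not a perfect cube.
  y = -3: RHS = -188 is not a perfect cube.
Continuing the search up to |y| = 35 finds no further solutions beyond those listed.
Collected solutions: (1, 0), (2, 1).

Solutions (with |y| ≤ 35): (1, 0), (2, 1).


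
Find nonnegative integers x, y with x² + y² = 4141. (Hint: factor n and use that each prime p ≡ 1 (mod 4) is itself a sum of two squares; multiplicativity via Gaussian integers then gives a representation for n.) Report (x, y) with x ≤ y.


Step 1: Factor n = 4141 = 41 · 101.
Step 2: Check the mod-4 condition on each prime factor: 41 ≡ 1 (mod 4), exponent 1; 101 ≡ 1 (mod 4), exponent 1.
All primes ≡ 3 (mod 4) appear to even exponent (or don't appear), so by the two-squares theorem n IS expressible as a sum of two squares.
Step 3: Build a representation. Here n = 41 · 101 is a product of primes ≡ 1 (mod 4). Each prime p ≡ 1 (mod 4) is itself a sum of two squares; find a² by testing p − a² for a perfect square:
  41: 41 − 1² = 40, 41 − 2² = 37, 41 − 3² = 32, 41 − 4² = 25 = 5² ⇒ 41 = 4² + 5².
  101: 101 − 1² = 100 = 10² ⇒ 101 = 1² + 10².
  Combine using the Brahmagupta–Fibonacci identity (a² + b²)(c² + d²) = (ac − bd)² + (ad + bc)² = (ac + bd)² + (ad − bc)²:
  41 · 101 = 4141: from (4² + 5²)(1² + 10²), take (4·1 − 5·10, 4·10 + 5·1) = (4 − 50, 40 + 5) = (-46, 45); dropping signs (only squares matter) gives (46, 45); check 46² + 45² = 2116 + 2025 = 4141 ✓.
Step 4: Order so x ≤ y and verify: 45² + 46² = 2025 + 2116 = 4141 = n. ✓

n = 4141 = 45² + 46² (one valid representation with x ≤ y).


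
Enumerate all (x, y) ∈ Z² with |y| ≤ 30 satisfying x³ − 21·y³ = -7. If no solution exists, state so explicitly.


The equation is x³ - 21y³ = -7. For fixed y, x³ = 21·y³ − 7, so a solution requires the RHS to be a perfect cube.
Strategy: iterate y from -30 to 30, compute RHS = 21·y³ − 7, and check whether it is a (positive or negative) perfect cube.
Check small values of y:
  y = 0: RHS = -7 is not a perfect cube.
  y = 1: RHS = 14 is not a perfect cube.
  y = -1: RHS = -28 is not a perfect cube.
  y = 2: RHS = 161 is not a perfect cube.
  y = -2: RHS = -175 is not a perfect cube.
  y = 3: RHS = 560 is not a perfect cube.
  y = -3: RHS = -574 is not a perfect cube.
Continuing the search up to |y| = 30 finds no solutions either.
No (x, y) in the scanned range satisfies the equation.

No integer solutions with |y| ≤ 30.


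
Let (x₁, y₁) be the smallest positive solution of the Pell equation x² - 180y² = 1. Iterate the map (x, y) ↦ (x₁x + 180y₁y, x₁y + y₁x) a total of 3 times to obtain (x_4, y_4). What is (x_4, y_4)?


Step 1: Find the fundamental solution (x₁, y₁) of x² - 180y² = 1.
  Expand √180 as a continued fraction. a₀ = ⌊√180⌋ = 13; iterate m_{k+1} = d_k·a_k − m_k, d_{k+1} = (180 − m_{k+1}²)/d_k, a_{k+1} = ⌊(a₀ + m_{k+1})/d_{k+1}⌋ (starting m₀ = 0, d₀ = 1), with convergents p_k = a_k·p_{k-1} + p_{k-2}, q_k = a_k·q_{k-1} + q_{k-2} (p₋₁ = 1, q₋₁ = 0):
  k = 0: a₀ = 13; p₀/q₀ = 13/1; p₀² − 180·q₀² = 169 − 180 = -11.
  k = 1: m = 13, d = 11, a = ⌊(13 + 13)/11⌋ = 2; p/q = (2·13 + 1)/(2·1 + 0) = 27/2; p² − 180·q² = 729 − 720 = 9.
  k = 2: m = 9, d = 9, a = ⌊(13 + 9)/9⌋ = 2; p/q = (2·27 + 13)/(2·2 + 1) = 67/5; p² − 180·q² = 4489 − 4500 = -11.
  k = 3: m = 9, d = 11, a = ⌊(13 + 9)/11⌋ = 2; p/q = (2·67 + 27)/(2·5 + 2) = 161/12; p² − 180·q² = 25921 − 25920 = 1.
  The first convergent with p² − 180·q² = 1 gives the fundamental solution (x₁, y₁) = (161, 12).
Step 2: Apply the recurrence (x_{n+1}, y_{n+1}) = (x₁x_n + 180y₁y_n, x₁y_n + y₁x_n) repeatedly.
  From (x_1, y_1) = (161, 12): x_2 = 161·161 + 180·12·12 = 51841; y_2 = 161·12 + 12·161 = 3864.
  From (x_2, y_2) = (51841, 3864): x_3 = 161·51841 + 180·12·3864 = 16692641; y_3 = 161·3864 + 12·51841 = 1244196.
  From (x_3, y_3) = (16692641, 1244196): x_4 = 161·16692641 + 180·12·1244196 = 5374978561; y_4 = 161·1244196 + 12·16692641 = 400627248.
Step 3: Verify x_4² - 180·y_4² = 28890394531209630721 - 28890394531209630720 = 1 (should be 1). ✓

(x_1, y_1) = (161, 12); (x_4, y_4) = (5374978561, 400627248).


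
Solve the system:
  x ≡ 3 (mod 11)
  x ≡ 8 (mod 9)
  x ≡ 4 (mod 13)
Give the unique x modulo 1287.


Moduli 11, 9, 13 are pairwise coprime; by CRT there is a unique solution modulo M = 11 · 9 · 13 = 1287.
Solve pairwise, accumulating the modulus:
  Start with x ≡ 3 (mod 11).
  Combine with x ≡ 8 (mod 9): since gcd(11, 9) = 1, we get a unique residue mod 99.
    Write x = 3 + 11·t and substitute into x ≡ 8 (mod 9): 11·t ≡ 8 − 3 = 5 (mod 9).
    Reduce coefficients mod 9: 2·t ≡ 5 (mod 9).
    The inverse of 2 mod 9 is 5 (since 2·5 = 10 = 1·9 + 1), so t ≡ 5·5 = 25 ≡ 7 (mod 9).
    Then x = 3 + 11·7 = 80, valid modulo lcm(11, 9) = 99: x ≡ 80 (mod 99).
  Combine with x ≡ 4 (mod 13): since gcd(99, 13) = 1, we get a unique residue mod 1287.
    Write x = 80 + 99·t and substitute into x ≡ 4 (mod 13): 99·t ≡ 4 − 80 = -76 (mod 13).
    Reduce coefficients mod 13: 8·t ≡ 2 (mod 13).
    The inverse of 8 mod 13 is 5 (since 8·5 = 40 = 3·13 + 1), so t ≡ 5·2 = 10 ≡ 10 (mod 13).
    Then x = 80 + 99·10 = 1070, valid modulo lcm(99, 13) = 1287: x ≡ 1070 (mod 1287).
Verify: 1070 mod 11 = 3 ✓, 1070 mod 9 = 8 ✓, 1070 mod 13 = 4 ✓.

x ≡ 1070 (mod 1287).


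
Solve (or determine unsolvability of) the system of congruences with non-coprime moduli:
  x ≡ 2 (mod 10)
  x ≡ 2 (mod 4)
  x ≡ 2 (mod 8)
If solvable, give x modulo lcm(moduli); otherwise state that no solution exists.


Moduli 10, 4, 8 are not pairwise coprime, so CRT works modulo lcm(m_i) when all pairwise compatibility conditions hold.
Pairwise compatibility: gcd(m_i, m_j) must divide a_i - a_j for every pair.
Merge one congruence at a time:
  Start: x ≡ 2 (mod 10).
  Combine with x ≡ 2 (mod 4): gcd(10, 4) = 2; 2 - 2 = 0, which IS divisible by 2, so compatible.
    Write x = 2 + 10·t and substitute into x ≡ 2 (mod 4): 10·t ≡ 2 − 2 = 0 (mod 4).
    Divide the congruence (and modulus) by g = 2: 5·t ≡ 0 (mod 2).
    Reduce coefficients mod 2: 1·t ≡ 0 (mod 2).
    So t ≡ 0 (mod 2).
    Then x = 2 + 10·0 = 2, valid modulo lcm(10, 4) = 20: x ≡ 2 (mod 20).
  Combine with x ≡ 2 (mod 8): gcd(20, 8) = 4; 2 - 2 = 0, which IS divisible by 4, so compatible.
    Write x = 2 + 20·t and substitute into x ≡ 2 (mod 8): 20·t ≡ 2 − 2 = 0 (mod 8).
    Divide the congruence (and modulus) by g = 4: 5·t ≡ 0 (mod 2).
    Reduce coefficients mod 2: 1·t ≡ 0 (mod 2).
    So t ≡ 0 (mod 2).
    Then x = 2 + 20·0 = 2, valid modulo lcm(20, 8) = 40: x ≡ 2 (mod 40).
Verify: 2 mod 10 = 2, 2 mod 4 = 2, 2 mod 8 = 2.

x ≡ 2 (mod 40).


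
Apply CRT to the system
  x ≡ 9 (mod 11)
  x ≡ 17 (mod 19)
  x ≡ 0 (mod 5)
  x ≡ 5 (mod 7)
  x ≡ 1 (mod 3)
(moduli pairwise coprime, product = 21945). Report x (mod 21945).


Product of moduli M = 11 · 19 · 5 · 7 · 3 = 21945.
Merge one congruence at a time:
  Start: x ≡ 9 (mod 11).
  Combine with x ≡ 17 (mod 19); new modulus lcm = 209.
    Write x = 9 + 11·t and substitute into x ≡ 17 (mod 19): 11·t ≡ 17 − 9 = 8 (mod 19).
    The inverse of 11 mod 19 is 7 (since 11·7 = 77 = 4·19 + 1), so t ≡ 7·8 = 56 ≡ 18 (mod 19).
    Then x = 9 + 11·18 = 207, valid modulo lcm(11, 19) = 209: x ≡ 207 (mod 209).
  Combine with x ≡ 0 (mod 5); new modulus lcm = 1045.
    Write x = 207 + 209·t and substitute into x ≡ 0 (mod 5): 209·t ≡ 0 − 207 = -207 (mod 5).
    Reduce coefficients mod 5: 4·t ≡ 3 (mod 5).
    The inverse of 4 mod 5 is 4 (since 4·4 = 16 = 3·5 + 1), so t ≡ 4·3 = 12 ≡ 2 (mod 5).
    Then x = 207 + 209·2 = 625, valid modulo lcm(209, 5) = 1045: x ≡ 625 (mod 1045).
  Combine with x ≡ 5 (mod 7); new modulus lcm = 7315.
    Write x = 625 + 1045·t and substitute into x ≡ 5 (mod 7): 1045·t ≡ 5 − 625 = -620 (mod 7).
    Reduce coefficients mod 7: 2·t ≡ 3 (mod 7).
    The inverse of 2 mod 7 is 4 (since 2·4 = 8 = 1·7 + 1), so t ≡ 4·3 = 12 ≡ 5 (mod 7).
    Then x = 625 + 1045·5 = 5850, valid modulo lcm(1045, 7) = 7315: x ≡ 5850 (mod 7315).
  Combine with x ≡ 1 (mod 3); new modulus lcm = 21945.
    Write x = 5850 + 7315·t and substitute into x ≡ 1 (mod 3): 7315·t ≡ 1 − 5850 = -5849 (mod 3).
    Reduce coefficients mod 3: 1·t ≡ 1 (mod 3).
    So t ≡ 1 (mod 3).
    Then x = 5850 + 7315·1 = 13165, valid modulo lcm(7315, 3) = 21945: x ≡ 13165 (mod 21945).
Verify against each original: 13165 mod 11 = 9, 13165 mod 19 = 17, 13165 mod 5 = 0, 13165 mod 7 = 5, 13165 mod 3 = 1.

x ≡ 13165 (mod 21945).


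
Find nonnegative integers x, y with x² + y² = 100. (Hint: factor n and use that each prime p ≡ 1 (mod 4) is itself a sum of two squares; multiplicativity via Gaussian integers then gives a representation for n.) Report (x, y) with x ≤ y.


Step 1: Factor n = 100 = 2^2 · 5^2.
Step 2: Check the mod-4 condition on each prime factor: 2 = 2 (special); 5 ≡ 1 (mod 4), exponent 2.
All primes ≡ 3 (mod 4) appear to even exponent (or don't appear), so by the two-squares theorem n IS expressible as a sum of two squares.
Step 3: Build a representation. Group n = k² · m with k = 2 and m = 5 · 5 = 25 (a product of primes ≡ 1 (mod 4)); a representation of m scales to one of n via (k·x)² + (k·y)² = k²(x² + y²). Each prime p ≡ 1 (mod 4) is itself a sum of two squares; find a² by testing p − a² for a perfect square:
  5: 5 − 1² = 4 = 2² ⇒ 5 = 1² + 2².
  Combine using the Brahmagupta–Fibonacci identity (a² + b²)(c² + d²) = (ac − bd)² + (ad + bc)² = (ac + bd)² + (ad − bc)²:
  5 · 5 = 25: from (1² + 2²)(1² + 2²), take (1·1 − 2·2, 1·2 + 2·1) = (1 − 4, 2 + 2) = (-3, 4); dropping signs (only squares matter) gives (3, 4); check 3² + 4² = 9 + 16 = 25 ✓.
  Scale by k = 2: (2·3, 2·4) = (6, 8).
Step 4: Order so x ≤ y and verify: 6² + 8² = 36 + 64 = 100 = n. ✓

n = 100 = 6² + 8² (one valid representation with x ≤ y).


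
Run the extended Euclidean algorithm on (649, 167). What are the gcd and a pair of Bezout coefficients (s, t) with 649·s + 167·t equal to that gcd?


Euclidean algorithm on (649, 167) — divide until remainder is 0:
  649 = 3 · 167 + 148
  167 = 1 · 148 + 19
  148 = 7 · 19 + 15
  19 = 1 · 15 + 4
  15 = 3 · 4 + 3
  4 = 1 · 3 + 1
  3 = 3 · 1 + 0
gcd(649, 167) = 1.
Track Bezout coefficients alongside the remainders: start with r₀ = 649 = a·1 + b·0 (s = 1, t = 0) and r₁ = 167 = a·0 + b·1 (s = 0, t = 1); each new remainder r_{k+1} = r_{k-1} − q_k·r_k inherits s_{k+1} = s_{k-1} − q_k·s_k, t_{k+1} = t_{k-1} − q_k·t_k, so r_k = a·s_k + b·t_k at every step:
  q = 3: r = 148, s = 1 − 3·0 = 1, t = 0 − 3·1 = -3  (check: 649·1 + 167·(-3) = 148)
  q = 1: r = 19, s = 0 − 1·1 = -1, t = 1 − 1·(-3) = 4  (check: 649·(-1) + 167·4 = 19)
  q = 7: r = 15, s = 1 − 7·(-1) = 8, t = -3 − 7·4 = -31  (check: 649·8 + 167·(-31) = 15)
  q = 1: r = 4, s = -1 − 1·8 = -9, t = 4 − 1·(-31) = 35  (check: 649·(-9) + 167·35 = 4)
  q = 3: r = 3, s = 8 − 3·(-9) = 35, t = -31 − 3·35 = -136  (check: 649·35 + 167·(-136) = 3)
  q = 1: r = 1, s = -9 − 1·35 = -44, t = 35 − 1·(-136) = 171  (check: 649·(-44) + 167·171 = 1)
The row with r = 1 (the gcd) gives the Bezout coefficients s = -44, t = 171.
Result: 649 · (-44) + 167 · (171) = 1.

gcd(649, 167) = 1; s = -44, t = 171 (check: 649·(-44) + 167·171 = 1).


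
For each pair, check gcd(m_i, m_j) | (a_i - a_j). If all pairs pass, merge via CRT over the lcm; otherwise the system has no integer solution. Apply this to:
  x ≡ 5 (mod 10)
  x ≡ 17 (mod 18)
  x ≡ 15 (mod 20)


Moduli 10, 18, 20 are not pairwise coprime, so CRT works modulo lcm(m_i) when all pairwise compatibility conditions hold.
Pairwise compatibility: gcd(m_i, m_j) must divide a_i - a_j for every pair.
Merge one congruence at a time:
  Start: x ≡ 5 (mod 10).
  Combine with x ≡ 17 (mod 18): gcd(10, 18) = 2; 17 - 5 = 12, which IS divisible by 2, so compatible.
    Write x = 5 + 10·t and substitute into x ≡ 17 (mod 18): 10·t ≡ 17 − 5 = 12 (mod 18).
    Divide the congruence (and modulus) by g = 2: 5·t ≡ 6 (mod 9).
    The inverse of 5 mod 9 is 2 (since 5·2 = 10 = 1·9 + 1), so t ≡ 2·6 = 12 ≡ 3 (mod 9).
    Then x = 5 + 10·3 = 35, valid modulo lcm(10, 18) = 90: x ≡ 35 (mod 90).
  Combine with x ≡ 15 (mod 20): gcd(90, 20) = 10; 15 - 35 = -20, which IS divisible by 10, so compatible.
    Write x = 35 + 90·t and substitute into x ≡ 15 (mod 20): 90·t ≡ 15 − 35 = -20 (mod 20).
    Divide the congruence (and modulus) by g = 10: 9·t ≡ -2 (mod 2).
    Reduce coefficients mod 2: 1·t ≡ 0 (mod 2).
    So t ≡ 0 (mod 2).
    Then x = 35 + 90·0 = 35, valid modulo lcm(90, 20) = 180: x ≡ 35 (mod 180).
Verify: 35 mod 10 = 5, 35 mod 18 = 17, 35 mod 20 = 15.

x ≡ 35 (mod 180).


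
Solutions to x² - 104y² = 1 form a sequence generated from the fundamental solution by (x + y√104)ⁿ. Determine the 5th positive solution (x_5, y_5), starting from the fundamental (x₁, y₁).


Step 1: Find the fundamental solution (x₁, y₁) of x² - 104y² = 1.
  Expand √104 as a continued fraction. a₀ = ⌊√104⌋ = 10; iterate m_{k+1} = d_k·a_k − m_k, d_{k+1} = (104 − m_{k+1}²)/d_k, a_{k+1} = ⌊(a₀ + m_{k+1})/d_{k+1}⌋ (starting m₀ = 0, d₀ = 1), with convergents p_k = a_k·p_{k-1} + p_{k-2}, q_k = a_k·q_{k-1} + q_{k-2} (p₋₁ = 1, q₋₁ = 0):
  k = 0: a₀ = 10; p₀/q₀ = 10/1; p₀² − 104·q₀² = 100 − 104 = -4.
  k = 1: m = 10, d = 4, a = ⌊(10 + 10)/4⌋ = 5; p/q = (5·10 + 1)/(5·1 + 0) = 51/5; p² − 104·q² = 2601 − 2600 = 1.
  The first convergent with p² − 104·q² = 1 gives the fundamental solution (x₁, y₁) = (51, 5).
Step 2: Apply the recurrence (x_{n+1}, y_{n+1}) = (x₁x_n + 104y₁y_n, x₁y_n + y₁x_n) repeatedly.
  From (x_1, y_1) = (51, 5): x_2 = 51·51 + 104·5·5 = 5201; y_2 = 51·5 + 5·51 = 510.
  From (x_2, y_2) = (5201, 510): x_3 = 51·5201 + 104·5·510 = 530451; y_3 = 51·510 + 5·5201 = 52015.
  From (x_3, y_3) = (530451, 52015): x_4 = 51·530451 + 104·5·52015 = 54100801; y_4 = 51·52015 + 5·530451 = 5305020.
  From (x_4, y_4) = (54100801, 5305020): x_5 = 51·54100801 + 104·5·5305020 = 5517751251; y_5 = 51·5305020 + 5·54100801 = 541060025.
Step 3: Verify x_5² - 104·y_5² = 30445578867912065001 - 30445578867912065000 = 1 (should be 1). ✓

(x_1, y_1) = (51, 5); (x_5, y_5) = (5517751251, 541060025).


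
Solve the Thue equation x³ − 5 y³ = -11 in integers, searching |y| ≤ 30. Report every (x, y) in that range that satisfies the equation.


The equation is x³ - 5y³ = -11. For fixed y, x³ = 5·y³ − 11, so a solution requires the RHS to be a perfect cube.
Strategy: iterate y from -30 to 30, compute RHS = 5·y³ − 11, and check whether it is a (positive or negative) perfect cube.
Check small values of y:
  y = 0: RHS = -11 is not a perfect cube.
  y = 1: RHS = -6 is not a perfect cube.
  y = -1: RHS = -16 is not a perfect cube.
  y = 2: RHS = 29 is not a perfect cube.
  y = -2: RHS = -51 is not a perfect cube.
  y = 3: RHS = 124 is not a perfect cube.
  y = -3: RHS = -146 is not a perfect cube.
Continuing the search up to |y| = 30 finds no solutions either.
No (x, y) in the scanned range satisfies the equation.

No integer solutions with |y| ≤ 30.


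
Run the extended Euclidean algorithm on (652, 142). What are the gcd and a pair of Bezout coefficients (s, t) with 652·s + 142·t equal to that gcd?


Euclidean algorithm on (652, 142) — divide until remainder is 0:
  652 = 4 · 142 + 84
  142 = 1 · 84 + 58
  84 = 1 · 58 + 26
  58 = 2 · 26 + 6
  26 = 4 · 6 + 2
  6 = 3 · 2 + 0
gcd(652, 142) = 2.
Track Bezout coefficients alongside the remainders: start with r₀ = 652 = a·1 + b·0 (s = 1, t = 0) and r₁ = 142 = a·0 + b·1 (s = 0, t = 1); each new remainder r_{k+1} = r_{k-1} − q_k·r_k inherits s_{k+1} = s_{k-1} − q_k·s_k, t_{k+1} = t_{k-1} − q_k·t_k, so r_k = a·s_k + b·t_k at every step:
  q = 4: r = 84, s = 1 − 4·0 = 1, t = 0 − 4·1 = -4  (check: 652·1 + 142·(-4) = 84)
  q = 1: r = 58, s = 0 − 1·1 = -1, t = 1 − 1·(-4) = 5  (check: 652·(-1) + 142·5 = 58)
  q = 1: r = 26, s = 1 − 1·(-1) = 2, t = -4 − 1·5 = -9  (check: 652·2 + 142·(-9) = 26)
  q = 2: r = 6, s = -1 − 2·2 = -5, t = 5 − 2·(-9) = 23  (check: 652·(-5) + 142·23 = 6)
  q = 4: r = 2, s = 2 − 4·(-5) = 22, t = -9 − 4·23 = -101  (check: 652·22 + 142·(-101) = 2)
The row with r = 2 (the gcd) gives the Bezout coefficients s = 22, t = -101.
Result: 652 · (22) + 142 · (-101) = 2.

gcd(652, 142) = 2; s = 22, t = -101 (check: 652·22 + 142·(-101) = 2).


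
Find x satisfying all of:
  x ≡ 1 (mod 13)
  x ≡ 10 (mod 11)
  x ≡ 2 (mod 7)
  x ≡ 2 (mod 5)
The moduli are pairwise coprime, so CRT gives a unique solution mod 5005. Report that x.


Product of moduli M = 13 · 11 · 7 · 5 = 5005.
Merge one congruence at a time:
  Start: x ≡ 1 (mod 13).
  Combine with x ≡ 10 (mod 11); new modulus lcm = 143.
    Write x = 1 + 13·t and substitute into x ≡ 10 (mod 11): 13·t ≡ 10 − 1 = 9 (mod 11).
    Reduce coefficients mod 11: 2·t ≡ 9 (mod 11).
    The inverse of 2 mod 11 is 6 (since 2·6 = 12 = 1·11 + 1), so t ≡ 6·9 = 54 ≡ 10 (mod 11).
    Then x = 1 + 13·10 = 131, valid modulo lcm(13, 11) = 143: x ≡ 131 (mod 143).
  Combine with x ≡ 2 (mod 7); new modulus lcm = 1001.
    Write x = 131 + 143·t and substitute into x ≡ 2 (mod 7): 143·t ≡ 2 − 131 = -129 (mod 7).
    Reduce coefficients mod 7: 3·t ≡ 4 (mod 7).
    The inverse of 3 mod 7 is 5 (since 3·5 = 15 = 2·7 + 1), so t ≡ 5·4 = 20 ≡ 6 (mod 7).
    Then x = 131 + 143·6 = 989, valid modulo lcm(143, 7) = 1001: x ≡ 989 (mod 1001).
  Combine with x ≡ 2 (mod 5); new modulus lcm = 5005.
    Write x = 989 + 1001·t and substitute into x ≡ 2 (mod 5): 1001·t ≡ 2 − 989 = -987 (mod 5).
    Reduce coefficients mod 5: 1·t ≡ 3 (mod 5).
    So t ≡ 3 (mod 5).
    Then x = 989 + 1001·3 = 3992, valid modulo lcm(1001, 5) = 5005: x ≡ 3992 (mod 5005).
Verify against each original: 3992 mod 13 = 1, 3992 mod 11 = 10, 3992 mod 7 = 2, 3992 mod 5 = 2.

x ≡ 3992 (mod 5005).


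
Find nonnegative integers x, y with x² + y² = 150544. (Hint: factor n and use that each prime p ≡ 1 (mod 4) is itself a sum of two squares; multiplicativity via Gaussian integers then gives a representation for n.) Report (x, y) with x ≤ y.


Step 1: Factor n = 150544 = 2^4 · 97^2.
Step 2: Check the mod-4 condition on each prime factor: 2 = 2 (special); 97 ≡ 1 (mod 4), exponent 2.
All primes ≡ 3 (mod 4) appear to even exponent (or don't appear), so by the two-squares theorem n IS expressible as a sum of two squares.
Step 3: Build a representation. Group n = k² · m with k = 4 and m = 97 · 97 = 9409 (a product of primes ≡ 1 (mod 4)); a representation of m scales to one of n via (k·x)² + (k·y)² = k²(x² + y²). Each prime p ≡ 1 (mod 4) is itself a sum of two squares; find a² by testing p − a² for a perfect square:
  97: 97 − 1² = 96, 97 − 2² = 93, 97 − 3² = 88, 97 − 4² = 81 = 9² ⇒ 97 = 4² + 9².
  Combine using the Brahmagupta–Fibonacci identity (a² + b²)(c² + d²) = (ac − bd)² + (ad + bc)² = (ac + bd)² + (ad − bc)²:
  97 · 97 = 9409: from (4² + 9²)(4² + 9²), take (4·4 − 9·9, 4·9 + 9·4) = (16 − 81, 36 + 36) = (-65, 72); dropping signs (only squares matter) gives (65, 72); check 65² + 72² = 4225 + 5184 = 9409 ✓.
  Scale by k = 4: (4·65, 4·72) = (260, 288).
Step 4: Order so x ≤ y and verify: 260² + 288² = 67600 + 82944 = 150544 = n. ✓

n = 150544 = 260² + 288² (one valid representation with x ≤ y).


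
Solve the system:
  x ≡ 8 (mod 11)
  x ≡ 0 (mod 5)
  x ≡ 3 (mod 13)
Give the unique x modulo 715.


Moduli 11, 5, 13 are pairwise coprime; by CRT there is a unique solution modulo M = 11 · 5 · 13 = 715.
Solve pairwise, accumulating the modulus:
  Start with x ≡ 8 (mod 11).
  Combine with x ≡ 0 (mod 5): since gcd(11, 5) = 1, we get a unique residue mod 55.
    Write x = 8 + 11·t and substitute into x ≡ 0 (mod 5): 11·t ≡ 0 − 8 = -8 (mod 5).
    Reduce coefficients mod 5: 1·t ≡ 2 (mod 5).
    So t ≡ 2 (mod 5).
    Then x = 8 + 11·2 = 30, valid modulo lcm(11, 5) = 55: x ≡ 30 (mod 55).
  Combine with x ≡ 3 (mod 13): since gcd(55, 13) = 1, we get a unique residue mod 715.
    Write x = 30 + 55·t and substitute into x ≡ 3 (mod 13): 55·t ≡ 3 − 30 = -27 (mod 13).
    Reduce coefficients mod 13: 3·t ≡ 12 (mod 13).
    The inverse of 3 mod 13 is 9 (since 3·9 = 27 = 2·13 + 1), so t ≡ 9·12 = 108 ≡ 4 (mod 13).
    Then x = 30 + 55·4 = 250, valid modulo lcm(55, 13) = 715: x ≡ 250 (mod 715).
Verify: 250 mod 11 = 8 ✓, 250 mod 5 = 0 ✓, 250 mod 13 = 3 ✓.

x ≡ 250 (mod 715).


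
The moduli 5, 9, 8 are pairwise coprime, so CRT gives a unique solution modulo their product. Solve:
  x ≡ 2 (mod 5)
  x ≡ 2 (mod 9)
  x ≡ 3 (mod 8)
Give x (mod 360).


Moduli 5, 9, 8 are pairwise coprime; by CRT there is a unique solution modulo M = 5 · 9 · 8 = 360.
Solve pairwise, accumulating the modulus:
  Start with x ≡ 2 (mod 5).
  Combine with x ≡ 2 (mod 9): since gcd(5, 9) = 1, we get a unique residue mod 45.
    Write x = 2 + 5·t and substitute into x ≡ 2 (mod 9): 5·t ≡ 2 − 2 = 0 (mod 9).
    The inverse of 5 mod 9 is 2 (since 5·2 = 10 = 1·9 + 1), so t ≡ 2·0 = 0 ≡ 0 (mod 9).
    Then x = 2 + 5·0 = 2, valid modulo lcm(5, 9) = 45: x ≡ 2 (mod 45).
  Combine with x ≡ 3 (mod 8): since gcd(45, 8) = 1, we get a unique residue mod 360.
    Write x = 2 + 45·t and substitute into x ≡ 3 (mod 8): 45·t ≡ 3 − 2 = 1 (mod 8).
    Reduce coefficients mod 8: 5·t ≡ 1 (mod 8).
    The inverse of 5 mod 8 is 5 (since 5·5 = 25 = 3·8 + 1), so t ≡ 5·1 = 5 ≡ 5 (mod 8).
    Then x = 2 + 45·5 = 227, valid modulo lcm(45, 8) = 360: x ≡ 227 (mod 360).
Verify: 227 mod 5 = 2 ✓, 227 mod 9 = 2 ✓, 227 mod 8 = 3 ✓.

x ≡ 227 (mod 360).


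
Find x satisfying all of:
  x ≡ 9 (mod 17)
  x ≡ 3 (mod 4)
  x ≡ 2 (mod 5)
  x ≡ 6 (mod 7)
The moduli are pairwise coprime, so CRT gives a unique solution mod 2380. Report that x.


Product of moduli M = 17 · 4 · 5 · 7 = 2380.
Merge one congruence at a time:
  Start: x ≡ 9 (mod 17).
  Combine with x ≡ 3 (mod 4); new modulus lcm = 68.
    Write x = 9 + 17·t and substitute into x ≡ 3 (mod 4): 17·t ≡ 3 − 9 = -6 (mod 4).
    Reduce coefficients mod 4: 1·t ≡ 2 (mod 4).
    So t ≡ 2 (mod 4).
    Then x = 9 + 17·2 = 43, valid modulo lcm(17, 4) = 68: x ≡ 43 (mod 68).
  Combine with x ≡ 2 (mod 5); new modulus lcm = 340.
    Write x = 43 + 68·t and substitute into x ≡ 2 (mod 5): 68·t ≡ 2 − 43 = -41 (mod 5).
    Reduce coefficients mod 5: 3·t ≡ 4 (mod 5).
    The inverse of 3 mod 5 is 2 (since 3·2 = 6 = 1·5 + 1), so t ≡ 2·4 = 8 ≡ 3 (mod 5).
    Then x = 43 + 68·3 = 247, valid modulo lcm(68, 5) = 340: x ≡ 247 (mod 340).
  Combine with x ≡ 6 (mod 7); new modulus lcm = 2380.
    Write x = 247 + 340·t and substitute into x ≡ 6 (mod 7): 340·t ≡ 6 − 247 = -241 (mod 7).
    Reduce coefficients mod 7: 4·t ≡ 4 (mod 7).
    The inverse of 4 mod 7 is 2 (since 4·2 = 8 = 1·7 + 1), so t ≡ 2·4 = 8 ≡ 1 (mod 7).
    Then x = 247 + 340·1 = 587, valid modulo lcm(340, 7) = 2380: x ≡ 587 (mod 2380).
Verify against each original: 587 mod 17 = 9, 587 mod 4 = 3, 587 mod 5 = 2, 587 mod 7 = 6.

x ≡ 587 (mod 2380).


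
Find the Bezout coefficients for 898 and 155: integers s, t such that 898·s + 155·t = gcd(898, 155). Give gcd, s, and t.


Euclidean algorithm on (898, 155) — divide until remainder is 0:
  898 = 5 · 155 + 123
  155 = 1 · 123 + 32
  123 = 3 · 32 + 27
  32 = 1 · 27 + 5
  27 = 5 · 5 + 2
  5 = 2 · 2 + 1
  2 = 2 · 1 + 0
gcd(898, 155) = 1.
Track Bezout coefficients alongside the remainders: start with r₀ = 898 = a·1 + b·0 (s = 1, t = 0) and r₁ = 155 = a·0 + b·1 (s = 0, t = 1); each new remainder r_{k+1} = r_{k-1} − q_k·r_k inherits s_{k+1} = s_{k-1} − q_k·s_k, t_{k+1} = t_{k-1} − q_k·t_k, so r_k = a·s_k + b·t_k at every step:
  q = 5: r = 123, s = 1 − 5·0 = 1, t = 0 − 5·1 = -5  (check: 898·1 + 155·(-5) = 123)
  q = 1: r = 32, s = 0 − 1·1 = -1, t = 1 − 1·(-5) = 6  (check: 898·(-1) + 155·6 = 32)
  q = 3: r = 27, s = 1 − 3·(-1) = 4, t = -5 − 3·6 = -23  (check: 898·4 + 155·(-23) = 27)
  q = 1: r = 5, s = -1 − 1·4 = -5, t = 6 − 1·(-23) = 29  (check: 898·(-5) + 155·29 = 5)
  q = 5: r = 2, s = 4 − 5·(-5) = 29, t = -23 − 5·29 = -168  (check: 898·29 + 155·(-168) = 2)
  q = 2: r = 1, s = -5 − 2·29 = -63, t = 29 − 2·(-168) = 365  (check: 898·(-63) + 155·365 = 1)
The row with r = 1 (the gcd) gives the Bezout coefficients s = -63, t = 365.
Result: 898 · (-63) + 155 · (365) = 1.

gcd(898, 155) = 1; s = -63, t = 365 (check: 898·(-63) + 155·365 = 1).


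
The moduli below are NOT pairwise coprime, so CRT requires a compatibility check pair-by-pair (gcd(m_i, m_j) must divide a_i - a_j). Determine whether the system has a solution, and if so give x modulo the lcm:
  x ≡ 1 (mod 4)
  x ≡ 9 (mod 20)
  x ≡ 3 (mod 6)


Moduli 4, 20, 6 are not pairwise coprime, so CRT works modulo lcm(m_i) when all pairwise compatibility conditions hold.
Pairwise compatibility: gcd(m_i, m_j) must divide a_i - a_j for every pair.
Merge one congruence at a time:
  Start: x ≡ 1 (mod 4).
  Combine with x ≡ 9 (mod 20): gcd(4, 20) = 4; 9 - 1 = 8, which IS divisible by 4, so compatible.
    Write x = 1 + 4·t and substitute into x ≡ 9 (mod 20): 4·t ≡ 9 − 1 = 8 (mod 20).
    Divide the congruence (and modulus) by g = 4: 1·t ≡ 2 (mod 5).
    So t ≡ 2 (mod 5).
    Then x = 1 + 4·2 = 9, valid modulo lcm(4, 20) = 20: x ≡ 9 (mod 20).
  Combine with x ≡ 3 (mod 6): gcd(20, 6) = 2; 3 - 9 = -6, which IS divisible by 2, so compatible.
    Write x = 9 + 20·t and substitute into x ≡ 3 (mod 6): 20·t ≡ 3 − 9 = -6 (mod 6).
    Divide the congruence (and modulus) by g = 2: 10·t ≡ -3 (mod 3).
    Reduce coefficients mod 3: 1·t ≡ 0 (mod 3).
    So t ≡ 0 (mod 3).
    Then x = 9 + 20·0 = 9, valid modulo lcm(20, 6) = 60: x ≡ 9 (mod 60).
Verify: 9 mod 4 = 1, 9 mod 20 = 9, 9 mod 6 = 3.

x ≡ 9 (mod 60).


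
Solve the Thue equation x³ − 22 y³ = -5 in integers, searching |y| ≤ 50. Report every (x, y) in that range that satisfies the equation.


The equation is x³ - 22y³ = -5. For fixed y, x³ = 22·y³ − 5, so a solution requires the RHS to be a perfect cube.
Strategy: iterate y from -50 to 50, compute RHS = 22·y³ − 5, and check whether it is a (positive or negative) perfect cube.
Check small values of y:
  y = 0: RHS = -5 is not a perfect cube.
  y = 1: RHS = 17 is not a perfect cube.
  y = -1: RHS = -27 = (-3)³ ⇒ x = -3 works.
  y = 2: RHS = 171 is not a perfect cube.
  y = -2: RHS = -181 is not a perfect cube.
  y = 3: RHS = 589 is not a perfect cube.
  y = -3: RHS = -599 is not a perfect cube.
Continuing the search up to |y| = 50 finds no further solutions beyond those listed.
Collected solutions: (-3, -1).

Solutions (with |y| ≤ 50): (-3, -1).


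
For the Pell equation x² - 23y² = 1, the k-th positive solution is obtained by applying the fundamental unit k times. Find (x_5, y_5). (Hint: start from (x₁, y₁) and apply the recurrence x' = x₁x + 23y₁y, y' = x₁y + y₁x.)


Step 1: Find the fundamental solution (x₁, y₁) of x² - 23y² = 1.
  Expand √23 as a continued fraction. a₀ = ⌊√23⌋ = 4; iterate m_{k+1} = d_k·a_k − m_k, d_{k+1} = (23 − m_{k+1}²)/d_k, a_{k+1} = ⌊(a₀ + m_{k+1})/d_{k+1}⌋ (starting m₀ = 0, d₀ = 1), with convergents p_k = a_k·p_{k-1} + p_{k-2}, q_k = a_k·q_{k-1} + q_{k-2} (p₋₁ = 1, q₋₁ = 0):
  k = 0: a₀ = 4; p₀/q₀ = 4/1; p₀² − 23·q₀² = 16 − 23 = -7.
  k = 1: m = 4, d = 7, a = ⌊(4 + 4)/7⌋ = 1; p/q = (1·4 + 1)/(1·1 + 0) = 5/1; p² − 23·q² = 25 − 23 = 2.
  k = 2: m = 3, d = 2, a = ⌊(4 + 3)/2⌋ = 3; p/q = (3·5 + 4)/(3·1 + 1) = 19/4; p² − 23·q² = 361 − 368 = -7.
  k = 3: m = 3, d = 7, a = ⌊(4 + 3)/7⌋ = 1; p/q = (1·19 + 5)/(1·4 + 1) = 24/5; p² − 23·q² = 576 − 575 = 1.
  The first convergent with p² − 23·q² = 1 gives the fundamental solution (x₁, y₁) = (24, 5).
Step 2: Apply the recurrence (x_{n+1}, y_{n+1}) = (x₁x_n + 23y₁y_n, x₁y_n + y₁x_n) repeatedly.
  From (x_1, y_1) = (24, 5): x_2 = 24·24 + 23·5·5 = 1151; y_2 = 24·5 + 5·24 = 240.
  From (x_2, y_2) = (1151, 240): x_3 = 24·1151 + 23·5·240 = 55224; y_3 = 24·240 + 5·1151 = 11515.
  From (x_3, y_3) = (55224, 11515): x_4 = 24·55224 + 23·5·11515 = 2649601; y_4 = 24·11515 + 5·55224 = 552480.
  From (x_4, y_4) = (2649601, 552480): x_5 = 24·2649601 + 23·5·552480 = 127125624; y_5 = 24·552480 + 5·2649601 = 26507525.
Step 3: Verify x_5² - 23·y_5² = 16160924277389376 - 16160924277389375 = 1 (should be 1). ✓

(x_1, y_1) = (24, 5); (x_5, y_5) = (127125624, 26507525).


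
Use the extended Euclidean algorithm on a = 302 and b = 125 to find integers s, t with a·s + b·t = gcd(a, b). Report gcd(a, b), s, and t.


Euclidean algorithm on (302, 125) — divide until remainder is 0:
  302 = 2 · 125 + 52
  125 = 2 · 52 + 21
  52 = 2 · 21 + 10
  21 = 2 · 10 + 1
  10 = 10 · 1 + 0
gcd(302, 125) = 1.
Track Bezout coefficients alongside the remainders: start with r₀ = 302 = a·1 + b·0 (s = 1, t = 0) and r₁ = 125 = a·0 + b·1 (s = 0, t = 1); each new remainder r_{k+1} = r_{k-1} − q_k·r_k inherits s_{k+1} = s_{k-1} − q_k·s_k, t_{k+1} = t_{k-1} − q_k·t_k, so r_k = a·s_k + b·t_k at every step:
  q = 2: r = 52, s = 1 − 2·0 = 1, t = 0 − 2·1 = -2  (check: 302·1 + 125·(-2) = 52)
  q = 2: r = 21, s = 0 − 2·1 = -2, t = 1 − 2·(-2) = 5  (check: 302·(-2) + 125·5 = 21)
  q = 2: r = 10, s = 1 − 2·(-2) = 5, t = -2 − 2·5 = -12  (check: 302·5 + 125·(-12) = 10)
  q = 2: r = 1, s = -2 − 2·5 = -12, t = 5 − 2·(-12) = 29  (check: 302·(-12) + 125·29 = 1)
The row with r = 1 (the gcd) gives the Bezout coefficients s = -12, t = 29.
Result: 302 · (-12) + 125 · (29) = 1.

gcd(302, 125) = 1; s = -12, t = 29 (check: 302·(-12) + 125·29 = 1).


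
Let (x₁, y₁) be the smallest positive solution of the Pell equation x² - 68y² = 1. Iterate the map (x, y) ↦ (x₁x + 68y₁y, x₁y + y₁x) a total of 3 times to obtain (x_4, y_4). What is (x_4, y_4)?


Step 1: Find the fundamental solution (x₁, y₁) of x² - 68y² = 1.
  Expand √68 as a continued fraction. a₀ = ⌊√68⌋ = 8; iterate m_{k+1} = d_k·a_k − m_k, d_{k+1} = (68 − m_{k+1}²)/d_k, a_{k+1} = ⌊(a₀ + m_{k+1})/d_{k+1}⌋ (starting m₀ = 0, d₀ = 1), with convergents p_k = a_k·p_{k-1} + p_{k-2}, q_k = a_k·q_{k-1} + q_{k-2} (p₋₁ = 1, q₋₁ = 0):
  k = 0: a₀ = 8; p₀/q₀ = 8/1; p₀² − 68·q₀² = 64 − 68 = -4.
  k = 1: m = 8, d = 4, a = ⌊(8 + 8)/4⌋ = 4; p/q = (4·8 + 1)/(4·1 + 0) = 33/4; p² − 68·q² = 1089 − 1088 = 1.
  The first convergent with p² − 68·q² = 1 gives the fundamental solution (x₁, y₁) = (33, 4).
Step 2: Apply the recurrence (x_{n+1}, y_{n+1}) = (x₁x_n + 68y₁y_n, x₁y_n + y₁x_n) repeatedly.
  From (x_1, y_1) = (33, 4): x_2 = 33·33 + 68·4·4 = 2177; y_2 = 33·4 + 4·33 = 264.
  From (x_2, y_2) = (2177, 264): x_3 = 33·2177 + 68·4·264 = 143649; y_3 = 33·264 + 4·2177 = 17420.
  From (x_3, y_3) = (143649, 17420): x_4 = 33·143649 + 68·4·17420 = 9478657; y_4 = 33·17420 + 4·143649 = 1149456.
Step 3: Verify x_4² - 68·y_4² = 89844938523649 - 89844938523648 = 1 (should be 1). ✓

(x_1, y_1) = (33, 4); (x_4, y_4) = (9478657, 1149456).


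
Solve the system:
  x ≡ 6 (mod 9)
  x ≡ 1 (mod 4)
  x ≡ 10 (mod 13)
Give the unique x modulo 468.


Moduli 9, 4, 13 are pairwise coprime; by CRT there is a unique solution modulo M = 9 · 4 · 13 = 468.
Solve pairwise, accumulating the modulus:
  Start with x ≡ 6 (mod 9).
  Combine with x ≡ 1 (mod 4): since gcd(9, 4) = 1, we get a unique residue mod 36.
    Write x = 6 + 9·t and substitute into x ≡ 1 (mod 4): 9·t ≡ 1 − 6 = -5 (mod 4).
    Reduce coefficients mod 4: 1·t ≡ 3 (mod 4).
    So t ≡ 3 (mod 4).
    Then x = 6 + 9·3 = 33, valid modulo lcm(9, 4) = 36: x ≡ 33 (mod 36).
  Combine with x ≡ 10 (mod 13): since gcd(36, 13) = 1, we get a unique residue mod 468.
    Write x = 33 + 36·t and substitute into x ≡ 10 (mod 13): 36·t ≡ 10 − 33 = -23 (mod 13).
    Reduce coefficients mod 13: 10·t ≡ 3 (mod 13).
    The inverse of 10 mod 13 is 4 (since 10·4 = 40 = 3·13 + 1), so t ≡ 4·3 = 12 ≡ 12 (mod 13).
    Then x = 33 + 36·12 = 465, valid modulo lcm(36, 13) = 468: x ≡ 465 (mod 468).
Verify: 465 mod 9 = 6 ✓, 465 mod 4 = 1 ✓, 465 mod 13 = 10 ✓.

x ≡ 465 (mod 468).


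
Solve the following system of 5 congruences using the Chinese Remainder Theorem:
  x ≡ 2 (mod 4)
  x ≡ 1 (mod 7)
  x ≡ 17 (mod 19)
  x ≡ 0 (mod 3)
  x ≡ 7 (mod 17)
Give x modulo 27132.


Product of moduli M = 4 · 7 · 19 · 3 · 17 = 27132.
Merge one congruence at a time:
  Start: x ≡ 2 (mod 4).
  Combine with x ≡ 1 (mod 7); new modulus lcm = 28.
    Write x = 2 + 4·t and substitute into x ≡ 1 (mod 7): 4·t ≡ 1 − 2 = -1 (mod 7).
    Reduce coefficients mod 7: 4·t ≡ 6 (mod 7).
    The inverse of 4 mod 7 is 2 (since 4·2 = 8 = 1·7 + 1), so t ≡ 2·6 = 12 ≡ 5 (mod 7).
    Then x = 2 + 4·5 = 22, valid modulo lcm(4, 7) = 28: x ≡ 22 (mod 28).
  Combine with x ≡ 17 (mod 19); new modulus lcm = 532.
    Write x = 22 + 28·t and substitute into x ≡ 17 (mod 19): 28·t ≡ 17 − 22 = -5 (mod 19).
    Reduce coefficients mod 19: 9·t ≡ 14 (mod 19).
    The inverse of 9 mod 19 is 17 (since 9·17 = 153 = 8·19 + 1), so t ≡ 17·14 = 238 ≡ 10 (mod 19).
    Then x = 22 + 28·10 = 302, valid modulo lcm(28, 19) = 532: x ≡ 302 (mod 532).
  Combine with x ≡ 0 (mod 3); new modulus lcm = 1596.
    Write x = 302 + 532·t and substitute into x ≡ 0 (mod 3): 532·t ≡ 0 − 302 = -302 (mod 3).
    Reduce coefficients mod 3: 1·t ≡ 1 (mod 3).
    So t ≡ 1 (mod 3).
    Then x = 302 + 532·1 = 834, valid modulo lcm(532, 3) = 1596: x ≡ 834 (mod 1596).
  Combine with x ≡ 7 (mod 17); new modulus lcm = 27132.
    Write x = 834 + 1596·t and substitute into x ≡ 7 (mod 17): 1596·t ≡ 7 − 834 = -827 (mod 17).
    Reduce coefficients mod 17: 15·t ≡ 6 (mod 17).
    The inverse of 15 mod 17 is 8 (since 15·8 = 120 = 7·17 + 1), so t ≡ 8·6 = 48 ≡ 14 (mod 17).
    Then x = 834 + 1596·14 = 23178, valid modulo lcm(1596, 17) = 27132: x ≡ 23178 (mod 27132).
Verify against each original: 23178 mod 4 = 2, 23178 mod 7 = 1, 23178 mod 19 = 17, 23178 mod 3 = 0, 23178 mod 17 = 7.

x ≡ 23178 (mod 27132).
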